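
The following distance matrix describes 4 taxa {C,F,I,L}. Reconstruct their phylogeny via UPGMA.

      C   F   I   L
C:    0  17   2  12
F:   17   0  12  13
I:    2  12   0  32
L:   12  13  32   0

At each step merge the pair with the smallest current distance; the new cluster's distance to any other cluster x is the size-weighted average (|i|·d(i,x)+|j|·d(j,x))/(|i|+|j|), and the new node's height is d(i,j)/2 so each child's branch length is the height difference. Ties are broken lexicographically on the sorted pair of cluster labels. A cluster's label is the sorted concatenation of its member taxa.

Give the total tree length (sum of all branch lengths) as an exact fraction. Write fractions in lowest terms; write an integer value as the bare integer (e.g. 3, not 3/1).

103/4

iteration 1: select C,I (d=2); attach at lengths (1, 1); label the merged cluster CI
  updated: d(CI,F)=29/2, d(CI,L)=22
iteration 2: select F,L (d=13); attach at lengths (13/2, 13/2); label the merged cluster FL
  updated: d(CI,FL)=73/4
iteration 3: select CI,FL (d=73/4); attach at lengths (65/8, 21/8); label the merged cluster CFIL
final tree: ((C:1,I:1):65/8,(F:13/2,L:13/2):21/8)
total length: 103/4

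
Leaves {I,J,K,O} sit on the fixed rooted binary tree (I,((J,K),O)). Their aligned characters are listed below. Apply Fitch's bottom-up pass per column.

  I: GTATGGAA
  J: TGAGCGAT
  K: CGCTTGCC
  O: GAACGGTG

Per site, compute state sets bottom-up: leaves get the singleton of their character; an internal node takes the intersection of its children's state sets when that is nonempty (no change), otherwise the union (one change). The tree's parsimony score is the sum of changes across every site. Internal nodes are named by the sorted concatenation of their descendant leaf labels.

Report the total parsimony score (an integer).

14

JK@0: {T} ∪ {C} = {C,T} (union, +1)
JKO@0: {C,T} ∪ {G} = {C,G,T} (union, +1)
IJKO@0: {G} ∩ {C,G,T} = {G} (intersection, +0)
JK@1: {G} ∩ {G} = {G} (intersection, +0)
JKO@1: {G} ∪ {A} = {A,G} (union, +1)
IJKO@1: {T} ∪ {A,G} = {A,G,T} (union, +1)
JK@2: {A} ∪ {C} = {A,C} (union, +1)
JKO@2: {A,C} ∩ {A} = {A} (intersection, +0)
IJKO@2: {A} ∩ {A} = {A} (intersection, +0)
JK@3: {G} ∪ {T} = {G,T} (union, +1)
JKO@3: {G,T} ∪ {C} = {C,G,T} (union, +1)
IJKO@3: {T} ∩ {C,G,T} = {T} (intersection, +0)
JK@4: {C} ∪ {T} = {C,T} (union, +1)
JKO@4: {C,T} ∪ {G} = {C,G,T} (union, +1)
IJKO@4: {G} ∩ {C,G,T} = {G} (intersection, +0)
JK@5: {G} ∩ {G} = {G} (intersection, +0)
JKO@5: {G} ∩ {G} = {G} (intersection, +0)
IJKO@5: {G} ∩ {G} = {G} (intersection, +0)
JK@6: {A} ∪ {C} = {A,C} (union, +1)
JKO@6: {A,C} ∪ {T} = {A,C,T} (union, +1)
IJKO@6: {A} ∩ {A,C,T} = {A} (intersection, +0)
JK@7: {T} ∪ {C} = {C,T} (union, +1)
JKO@7: {C,T} ∪ {G} = {C,G,T} (union, +1)
IJKO@7: {A} ∪ {C,G,T} = {A,C,G,T} (union, +1)
per-site changes: [2, 2, 1, 2, 2, 0, 2, 3]; total = 14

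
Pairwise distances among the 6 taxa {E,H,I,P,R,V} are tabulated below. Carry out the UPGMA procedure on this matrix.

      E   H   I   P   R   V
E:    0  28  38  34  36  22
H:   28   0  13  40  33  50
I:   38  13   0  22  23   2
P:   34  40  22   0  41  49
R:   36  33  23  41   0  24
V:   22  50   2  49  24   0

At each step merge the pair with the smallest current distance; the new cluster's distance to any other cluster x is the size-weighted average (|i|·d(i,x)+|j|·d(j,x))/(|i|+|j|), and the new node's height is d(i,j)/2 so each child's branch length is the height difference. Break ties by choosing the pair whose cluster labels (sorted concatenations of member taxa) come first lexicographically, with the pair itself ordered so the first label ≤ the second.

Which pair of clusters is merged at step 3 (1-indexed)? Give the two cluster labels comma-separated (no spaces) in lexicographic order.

E,H

iteration 1: select I,V (d=2); attach at lengths (1, 1); label the merged cluster IV
  updated: d(E,IV)=30, d(H,IV)=63/2, d(IV,P)=71/2, d(IV,R)=47/2
iteration 2: select IV,R (d=47/2); attach at lengths (43/4, 47/4); label the merged cluster IRV
  updated: d(E,IRV)=32, d(H,IRV)=32, d(IRV,P)=112/3
iteration 3: select E,H (d=28); attach at lengths (14, 14); label the merged cluster EH
  updated: d(EH,IRV)=32, d(EH,P)=37
iteration 4: select EH,IRV (d=32); attach at lengths (2, 17/4); label the merged cluster EHIRV
  updated: d(EHIRV,P)=186/5
iteration 5: select EHIRV,P (d=186/5); attach at lengths (13/5, 93/5); label the merged cluster EHIPRV
final tree: (((E:14,H:14):2,((I:1,V:1):43/4,R:47/4):17/4):13/5,P:93/5)
total length: 1599/20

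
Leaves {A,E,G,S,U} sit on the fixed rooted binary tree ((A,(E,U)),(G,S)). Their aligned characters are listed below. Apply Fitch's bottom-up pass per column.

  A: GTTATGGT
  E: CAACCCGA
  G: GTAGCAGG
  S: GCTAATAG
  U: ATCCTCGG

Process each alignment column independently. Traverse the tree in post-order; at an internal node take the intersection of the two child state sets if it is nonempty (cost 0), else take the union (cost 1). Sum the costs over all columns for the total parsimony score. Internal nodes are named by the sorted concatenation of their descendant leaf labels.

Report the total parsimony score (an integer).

18

EU@0: {C} ∪ {A} = {A,C} (union, +1)
AEU@0: {G} ∪ {A,C} = {A,C,G} (union, +1)
GS@0: {G} ∩ {G} = {G} (intersection, +0)
AEGSU@0: {A,C,G} ∩ {G} = {G} (intersection, +0)
EU@1: {A} ∪ {T} = {A,T} (union, +1)
AEU@1: {T} ∩ {A,T} = {T} (intersection, +0)
GS@1: {T} ∪ {C} = {C,T} (union, +1)
AEGSU@1: {T} ∩ {C,T} = {T} (intersection, +0)
EU@2: {A} ∪ {C} = {A,C} (union, +1)
AEU@2: {T} ∪ {A,C} = {A,C,T} (union, +1)
GS@2: {A} ∪ {T} = {A,T} (union, +1)
AEGSU@2: {A,C,T} ∩ {A,T} = {A,T} (intersection, +0)
EU@3: {C} ∩ {C} = {C} (intersection, +0)
AEU@3: {A} ∪ {C} = {A,C} (union, +1)
GS@3: {G} ∪ {A} = {A,G} (union, +1)
AEGSU@3: {A,C} ∩ {A,G} = {A} (intersection, +0)
EU@4: {C} ∪ {T} = {C,T} (union, +1)
AEU@4: {T} ∩ {C,T} = {T} (intersection, +0)
GS@4: {C} ∪ {A} = {A,C} (union, +1)
AEGSU@4: {T} ∪ {A,C} = {A,C,T} (union, +1)
EU@5: {C} ∩ {C} = {C} (intersection, +0)
AEU@5: {G} ∪ {C} = {C,G} (union, +1)
GS@5: {A} ∪ {T} = {A,T} (union, +1)
AEGSU@5: {C,G} ∪ {A,T} = {A,C,G,T} (union, +1)
EU@6: {G} ∩ {G} = {G} (intersection, +0)
AEU@6: {G} ∩ {G} = {G} (intersection, +0)
GS@6: {G} ∪ {A} = {A,G} (union, +1)
AEGSU@6: {G} ∩ {A,G} = {G} (intersection, +0)
EU@7: {A} ∪ {G} = {A,G} (union, +1)
AEU@7: {T} ∪ {A,G} = {A,G,T} (union, +1)
GS@7: {G} ∩ {G} = {G} (intersection, +0)
AEGSU@7: {A,G,T} ∩ {G} = {G} (intersection, +0)
per-site changes: [2, 2, 3, 2, 3, 3, 1, 2]; total = 18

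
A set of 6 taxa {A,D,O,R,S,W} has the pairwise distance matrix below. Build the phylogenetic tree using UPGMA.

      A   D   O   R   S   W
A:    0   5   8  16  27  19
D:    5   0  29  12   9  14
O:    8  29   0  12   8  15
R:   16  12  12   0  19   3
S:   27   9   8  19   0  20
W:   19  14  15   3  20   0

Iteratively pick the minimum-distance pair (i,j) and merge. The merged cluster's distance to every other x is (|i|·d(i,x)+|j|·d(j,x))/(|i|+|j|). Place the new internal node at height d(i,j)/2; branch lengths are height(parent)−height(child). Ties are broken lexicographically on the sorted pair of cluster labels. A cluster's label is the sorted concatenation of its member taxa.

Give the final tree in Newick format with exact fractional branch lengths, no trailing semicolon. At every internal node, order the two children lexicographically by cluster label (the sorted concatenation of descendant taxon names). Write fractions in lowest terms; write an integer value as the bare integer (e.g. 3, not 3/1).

(((A:5/2,D:5/2):41/8,(R:3/2,W:3/2):49/8):17/16,(O:4,S:4):75/16)

1. join R+W (d=3) ⇒ RW; edges |R|=3/2, |W|=3/2
  updated: d(A,RW)=35/2, d(D,RW)=13, d(O,RW)=27/2, d(RW,S)=39/2
2. join A+D (d=5) ⇒ AD; edges |A|=5/2, |D|=5/2
  updated: d(AD,O)=37/2, d(AD,RW)=61/4, d(AD,S)=18
3. join O+S (d=8) ⇒ OS; edges |O|=4, |S|=4
  updated: d(AD,OS)=73/4, d(OS,RW)=33/2
4. join AD+RW (d=61/4) ⇒ ADRW; edges |AD|=41/8, |RW|=49/8
  updated: d(ADRW,OS)=139/8
5. join ADRW+OS (d=139/8) ⇒ ADORSW; edges |ADRW|=17/16, |OS|=75/16
final tree: (((A:5/2,D:5/2):41/8,(R:3/2,W:3/2):49/8):17/16,(O:4,S:4):75/16)
total length: 33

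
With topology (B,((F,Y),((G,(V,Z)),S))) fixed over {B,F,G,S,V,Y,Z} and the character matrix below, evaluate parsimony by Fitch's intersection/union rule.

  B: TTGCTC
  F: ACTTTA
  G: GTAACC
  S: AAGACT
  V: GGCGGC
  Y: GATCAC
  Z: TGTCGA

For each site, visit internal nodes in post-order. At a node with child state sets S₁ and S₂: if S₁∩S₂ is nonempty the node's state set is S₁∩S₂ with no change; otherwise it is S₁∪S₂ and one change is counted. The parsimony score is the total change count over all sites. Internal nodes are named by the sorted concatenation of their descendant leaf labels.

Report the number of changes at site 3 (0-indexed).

[col 0] FY: children F:{A}, Y:{G} ∪→ {A,G}; cost 1
[col 0] VZ: children V:{G}, Z:{T} ∪→ {G,T}; cost 1
[col 0] GVZ: children G:{G}, VZ:{G,T} ∩→ {G}; cost 0
[col 0] GSVZ: children GVZ:{G}, S:{A} ∪→ {A,G}; cost 1
[col 0] FGSVYZ: children FY:{A,G}, GSVZ:{A,G} ∩→ {A,G}; cost 0
[col 0] BFGSVYZ: children B:{T}, FGSVYZ:{A,G} ∪→ {A,G,T}; cost 1
[col 1] FY: children F:{C}, Y:{A} ∪→ {A,C}; cost 1
[col 1] VZ: children V:{G}, Z:{G} ∩→ {G}; cost 0
[col 1] GVZ: children G:{T}, VZ:{G} ∪→ {G,T}; cost 1
[col 1] GSVZ: children GVZ:{G,T}, S:{A} ∪→ {A,G,T}; cost 1
[col 1] FGSVYZ: children FY:{A,C}, GSVZ:{A,G,T} ∩→ {A}; cost 0
[col 1] BFGSVYZ: children B:{T}, FGSVYZ:{A} ∪→ {A,T}; cost 1
[col 2] FY: children F:{T}, Y:{T} ∩→ {T}; cost 0
[col 2] VZ: children V:{C}, Z:{T} ∪→ {C,T}; cost 1
[col 2] GVZ: children G:{A}, VZ:{C,T} ∪→ {A,C,T}; cost 1
[col 2] GSVZ: children GVZ:{A,C,T}, S:{G} ∪→ {A,C,G,T}; cost 1
[col 2] FGSVYZ: children FY:{T}, GSVZ:{A,C,G,T} ∩→ {T}; cost 0
[col 2] BFGSVYZ: children B:{G}, FGSVYZ:{T} ∪→ {G,T}; cost 1
[col 3] FY: children F:{T}, Y:{C} ∪→ {C,T}; cost 1
[col 3] VZ: children V:{G}, Z:{C} ∪→ {C,G}; cost 1
[col 3] GVZ: children G:{A}, VZ:{C,G} ∪→ {A,C,G}; cost 1
[col 3] GSVZ: children GVZ:{A,C,G}, S:{A} ∩→ {A}; cost 0
[col 3] FGSVYZ: children FY:{C,T}, GSVZ:{A} ∪→ {A,C,T}; cost 1
[col 3] BFGSVYZ: children B:{C}, FGSVYZ:{A,C,T} ∩→ {C}; cost 0
[col 4] FY: children F:{T}, Y:{A} ∪→ {A,T}; cost 1
[col 4] VZ: children V:{G}, Z:{G} ∩→ {G}; cost 0
[col 4] GVZ: children G:{C}, VZ:{G} ∪→ {C,G}; cost 1
[col 4] GSVZ: children GVZ:{C,G}, S:{C} ∩→ {C}; cost 0
[col 4] FGSVYZ: children FY:{A,T}, GSVZ:{C} ∪→ {A,C,T}; cost 1
[col 4] BFGSVYZ: children B:{T}, FGSVYZ:{A,C,T} ∩→ {T}; cost 0
[col 5] FY: children F:{A}, Y:{C} ∪→ {A,C}; cost 1
[col 5] VZ: children V:{C}, Z:{A} ∪→ {A,C}; cost 1
[col 5] GVZ: children G:{C}, VZ:{A,C} ∩→ {C}; cost 0
[col 5] GSVZ: children GVZ:{C}, S:{T} ∪→ {C,T}; cost 1
[col 5] FGSVYZ: children FY:{A,C}, GSVZ:{C,T} ∩→ {C}; cost 0
[col 5] BFGSVYZ: children B:{C}, FGSVYZ:{C} ∩→ {C}; cost 0
per-site changes: [4, 4, 4, 4, 3, 3]; total = 22

4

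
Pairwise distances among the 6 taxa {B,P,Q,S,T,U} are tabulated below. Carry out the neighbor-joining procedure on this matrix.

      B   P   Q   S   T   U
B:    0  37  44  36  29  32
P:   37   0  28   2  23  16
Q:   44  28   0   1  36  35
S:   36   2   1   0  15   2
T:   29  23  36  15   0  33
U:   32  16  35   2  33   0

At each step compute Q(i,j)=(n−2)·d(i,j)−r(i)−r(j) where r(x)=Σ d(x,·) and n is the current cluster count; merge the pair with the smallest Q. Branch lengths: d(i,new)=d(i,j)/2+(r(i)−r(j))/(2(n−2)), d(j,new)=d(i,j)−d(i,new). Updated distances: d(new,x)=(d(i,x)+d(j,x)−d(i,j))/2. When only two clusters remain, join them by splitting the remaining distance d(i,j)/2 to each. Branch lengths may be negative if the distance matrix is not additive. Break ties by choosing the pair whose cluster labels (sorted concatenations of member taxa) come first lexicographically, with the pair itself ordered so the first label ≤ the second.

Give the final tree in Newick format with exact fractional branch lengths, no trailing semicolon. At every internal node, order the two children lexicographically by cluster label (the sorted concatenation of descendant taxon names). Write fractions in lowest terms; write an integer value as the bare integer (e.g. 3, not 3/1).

((((B:79/4,T:37/4):141/16,U:147/16):9/16,P:99/16):133/32,(Q:51/4,S:-47/4):133/32)

1. join B+T (d=29, Q=-198) ⇒ BT; edges |B|=79/4, |T|=37/4
  updated: d(BT,P)=31/2, d(BT,Q)=51/2, d(BT,S)=11, d(BT,U)=18
2. join Q+S (d=1, Q=-205/2) ⇒ QS; edges |Q|=51/4, |S|=-47/4
  updated: d(BT,QS)=71/4, d(P,QS)=29/2, d(QS,U)=18
3. join BT+U (d=18, Q=-269/4) ⇒ BTU; edges |BT|=141/16, |U|=147/16
  updated: d(BTU,P)=27/4, d(BTU,QS)=71/8
4. join BTU+P (d=27/4, Q=-241/8) ⇒ BPTU; edges |BTU|=9/16, |P|=99/16
  updated: d(BPTU,QS)=133/16
5. join BPTU+QS (d=133/16) ⇒ BPQSTU; edges |BPTU|=133/32, |QS|=133/32
final tree: ((((B:79/4,T:37/4):141/16,U:147/16):9/16,P:99/16):133/32,(Q:51/4,S:-47/4):133/32)
total length: 1009/16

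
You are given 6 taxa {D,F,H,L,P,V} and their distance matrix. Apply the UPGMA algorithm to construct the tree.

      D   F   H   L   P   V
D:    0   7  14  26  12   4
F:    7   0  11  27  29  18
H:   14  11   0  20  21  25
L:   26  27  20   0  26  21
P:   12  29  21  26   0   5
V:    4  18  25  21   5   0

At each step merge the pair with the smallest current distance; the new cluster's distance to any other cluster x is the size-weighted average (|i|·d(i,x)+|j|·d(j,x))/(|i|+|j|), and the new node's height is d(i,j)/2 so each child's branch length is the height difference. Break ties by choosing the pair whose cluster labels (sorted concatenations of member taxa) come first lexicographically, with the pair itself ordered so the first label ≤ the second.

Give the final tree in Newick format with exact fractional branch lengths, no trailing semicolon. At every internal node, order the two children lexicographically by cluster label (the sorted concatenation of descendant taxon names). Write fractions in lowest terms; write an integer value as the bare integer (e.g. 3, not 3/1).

1. join D+V (d=4) ⇒ DV; edges |D|=2, |V|=2
  updated: d(DV,F)=25/2, d(DV,H)=39/2, d(DV,L)=47/2, d(DV,P)=17/2
2. join DV+P (d=17/2) ⇒ DPV; edges |DV|=9/4, |P|=17/4
  updated: d(DPV,F)=18, d(DPV,H)=20, d(DPV,L)=73/3
3. join F+H (d=11) ⇒ FH; edges |F|=11/2, |H|=11/2
  updated: d(DPV,FH)=19, d(FH,L)=47/2
4. join DPV+FH (d=19) ⇒ DFHPV; edges |DPV|=21/4, |FH|=4
  updated: d(DFHPV,L)=24
5. join DFHPV+L (d=24) ⇒ DFHLPV; edges |DFHPV|=5/2, |L|=12
final tree: ((((D:2,V:2):9/4,P:17/4):21/4,(F:11/2,H:11/2):4):5/2,L:12)
total length: 181/4

((((D:2,V:2):9/4,P:17/4):21/4,(F:11/2,H:11/2):4):5/2,L:12)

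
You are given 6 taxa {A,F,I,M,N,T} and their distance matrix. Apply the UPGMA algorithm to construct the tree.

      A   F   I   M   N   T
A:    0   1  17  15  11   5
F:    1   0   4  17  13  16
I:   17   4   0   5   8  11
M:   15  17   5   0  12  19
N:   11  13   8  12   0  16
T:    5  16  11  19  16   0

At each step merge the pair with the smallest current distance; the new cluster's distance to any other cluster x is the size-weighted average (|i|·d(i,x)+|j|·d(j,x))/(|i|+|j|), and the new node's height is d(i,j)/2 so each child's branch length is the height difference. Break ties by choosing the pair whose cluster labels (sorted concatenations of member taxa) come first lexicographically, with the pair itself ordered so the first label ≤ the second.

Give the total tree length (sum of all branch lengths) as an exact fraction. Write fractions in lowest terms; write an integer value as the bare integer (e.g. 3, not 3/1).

step 1: merge (A,F) at d=1; branch lengths A→1/2, F→1/2; new cluster AF
  updated: d(AF,I)=21/2, d(AF,M)=16, d(AF,N)=12, d(AF,T)=21/2
step 2: merge (I,M) at d=5; branch lengths I→5/2, M→5/2; new cluster IM
  updated: d(AF,IM)=53/4, d(IM,N)=10, d(IM,T)=15
step 3: merge (IM,N) at d=10; branch lengths IM→5/2, N→5; new cluster IMN
  updated: d(AF,IMN)=77/6, d(IMN,T)=46/3
step 4: merge (AF,T) at d=21/2; branch lengths AF→19/4, T→21/4; new cluster AFT
  updated: d(AFT,IMN)=41/3
step 5: merge (AFT,IMN) at d=41/3; branch lengths AFT→19/12, IMN→11/6; new cluster AFIMNT
final tree: (((A:1/2,F:1/2):19/4,T:21/4):19/12,((I:5/2,M:5/2):5/2,N:5):11/6)
total length: 323/12

323/12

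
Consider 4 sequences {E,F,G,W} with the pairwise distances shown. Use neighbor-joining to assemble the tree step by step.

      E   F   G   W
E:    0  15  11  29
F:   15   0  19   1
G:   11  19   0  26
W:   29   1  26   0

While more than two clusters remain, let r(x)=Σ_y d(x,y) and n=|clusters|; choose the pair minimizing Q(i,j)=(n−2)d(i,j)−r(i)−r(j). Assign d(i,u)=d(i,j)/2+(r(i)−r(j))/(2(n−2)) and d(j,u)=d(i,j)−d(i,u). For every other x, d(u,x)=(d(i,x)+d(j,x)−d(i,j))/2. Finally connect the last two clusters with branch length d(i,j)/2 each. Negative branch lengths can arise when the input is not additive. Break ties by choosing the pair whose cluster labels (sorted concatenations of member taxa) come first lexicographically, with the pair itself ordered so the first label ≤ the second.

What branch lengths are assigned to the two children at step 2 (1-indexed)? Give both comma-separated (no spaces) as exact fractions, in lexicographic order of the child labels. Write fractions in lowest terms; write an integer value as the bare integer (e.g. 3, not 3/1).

iteration 1: select E,G (d=11, Q=-89); attach at lengths (21/4, 23/4); label the merged cluster EG
  updated: d(EG,F)=23/2, d(EG,W)=22
iteration 2: select EG,F (d=23/2, Q=-69/2); attach at lengths (65/4, -19/4); label the merged cluster EFG
  updated: d(EFG,W)=23/4
iteration 3: select EFG,W (d=23/4); attach at lengths (23/8, 23/8); label the merged cluster EFGW
final tree: (((E:21/4,G:23/4):65/4,F:-19/4):23/8,W:23/8)
total length: 113/4

65/4,-19/4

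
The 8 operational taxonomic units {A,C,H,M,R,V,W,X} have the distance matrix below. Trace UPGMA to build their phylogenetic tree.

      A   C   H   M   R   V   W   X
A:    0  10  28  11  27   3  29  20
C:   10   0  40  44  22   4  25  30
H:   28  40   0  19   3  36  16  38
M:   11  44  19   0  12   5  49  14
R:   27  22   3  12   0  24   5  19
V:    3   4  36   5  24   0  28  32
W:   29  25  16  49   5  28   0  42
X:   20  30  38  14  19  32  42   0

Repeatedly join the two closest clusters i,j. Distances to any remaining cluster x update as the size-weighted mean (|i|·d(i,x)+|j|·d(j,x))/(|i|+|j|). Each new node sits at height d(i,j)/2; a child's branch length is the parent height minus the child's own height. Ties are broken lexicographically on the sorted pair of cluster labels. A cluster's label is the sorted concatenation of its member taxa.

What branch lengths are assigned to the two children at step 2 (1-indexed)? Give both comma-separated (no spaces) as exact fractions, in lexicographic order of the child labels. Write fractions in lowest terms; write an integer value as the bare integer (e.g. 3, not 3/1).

3/2,3/2

1. join A+V (d=3) ⇒ AV; edges |A|=3/2, |V|=3/2
  updated: d(AV,C)=7, d(AV,H)=32, d(AV,M)=8, d(AV,R)=51/2, d(AV,W)=57/2, d(AV,X)=26
2. join H+R (d=3) ⇒ HR; edges |H|=3/2, |R|=3/2
  updated: d(AV,HR)=115/4, d(C,HR)=31, d(HR,M)=31/2, d(HR,W)=21/2, d(HR,X)=57/2
3. join AV+C (d=7) ⇒ ACV; edges |AV|=2, |C|=7/2
  updated: d(ACV,HR)=59/2, d(ACV,M)=20, d(ACV,W)=82/3, d(ACV,X)=82/3
4. join HR+W (d=21/2) ⇒ HRW; edges |HR|=15/4, |W|=21/4
  updated: d(ACV,HRW)=259/9, d(HRW,M)=80/3, d(HRW,X)=33
5. join M+X (d=14) ⇒ MX; edges |M|=7, |X|=7
  updated: d(ACV,MX)=71/3, d(HRW,MX)=179/6
6. join ACV+MX (d=71/3) ⇒ ACMVX; edges |ACV|=25/3, |MX|=29/6
  updated: d(ACMVX,HRW)=146/5
7. join ACMVX+HRW (d=146/5) ⇒ ACHMRVWX; edges |ACMVX|=83/30, |HRW|=187/20
final tree: ((((A:3/2,V:3/2):2,C:7/2):25/3,(M:7,X:7):29/6):83/30,((H:3/2,R:3/2):15/4,W:21/4):187/20)
total length: 3587/60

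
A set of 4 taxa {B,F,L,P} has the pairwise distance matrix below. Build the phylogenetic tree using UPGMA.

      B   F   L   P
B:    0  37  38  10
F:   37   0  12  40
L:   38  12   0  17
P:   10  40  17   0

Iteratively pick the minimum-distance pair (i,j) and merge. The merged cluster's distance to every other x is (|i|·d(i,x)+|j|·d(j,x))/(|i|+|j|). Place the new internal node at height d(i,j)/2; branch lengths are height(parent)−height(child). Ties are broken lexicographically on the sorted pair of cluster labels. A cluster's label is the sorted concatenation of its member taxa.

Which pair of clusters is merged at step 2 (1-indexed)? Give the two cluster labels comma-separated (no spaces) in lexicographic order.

F,L

1. join B+P (d=10) ⇒ BP; edges |B|=5, |P|=5
  updated: d(BP,F)=77/2, d(BP,L)=55/2
2. join F+L (d=12) ⇒ FL; edges |F|=6, |L|=6
  updated: d(BP,FL)=33
3. join BP+FL (d=33) ⇒ BFLP; edges |BP|=23/2, |FL|=21/2
final tree: ((B:5,P:5):23/2,(F:6,L:6):21/2)
total length: 44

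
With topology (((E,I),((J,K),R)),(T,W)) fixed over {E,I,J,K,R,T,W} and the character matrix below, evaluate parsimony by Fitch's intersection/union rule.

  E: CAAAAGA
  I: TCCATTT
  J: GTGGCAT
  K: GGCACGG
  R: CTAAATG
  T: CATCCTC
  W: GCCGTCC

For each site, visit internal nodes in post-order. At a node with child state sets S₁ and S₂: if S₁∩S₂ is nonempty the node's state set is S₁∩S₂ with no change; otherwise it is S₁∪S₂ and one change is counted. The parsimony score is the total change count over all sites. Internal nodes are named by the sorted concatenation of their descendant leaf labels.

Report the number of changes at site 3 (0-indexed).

3

site 0, node EI: E={C} ∪ I={T} → {C,T} (+1)
site 0, node JK: J={G} ∩ K={G} → {G} (+0)
site 0, node JKR: JK={G} ∪ R={C} → {C,G} (+1)
site 0, node EIJKR: EI={C,T} ∩ JKR={C,G} → {C} (+0)
site 0, node TW: T={C} ∪ W={G} → {C,G} (+1)
site 0, node EIJKRTW: EIJKR={C} ∩ TW={C,G} → {C} (+0)
site 1, node EI: E={A} ∪ I={C} → {A,C} (+1)
site 1, node JK: J={T} ∪ K={G} → {G,T} (+1)
site 1, node JKR: JK={G,T} ∩ R={T} → {T} (+0)
site 1, node EIJKR: EI={A,C} ∪ JKR={T} → {A,C,T} (+1)
site 1, node TW: T={A} ∪ W={C} → {A,C} (+1)
site 1, node EIJKRTW: EIJKR={A,C,T} ∩ TW={A,C} → {A,C} (+0)
site 2, node EI: E={A} ∪ I={C} → {A,C} (+1)
site 2, node JK: J={G} ∪ K={C} → {C,G} (+1)
site 2, node JKR: JK={C,G} ∪ R={A} → {A,C,G} (+1)
site 2, node EIJKR: EI={A,C} ∩ JKR={A,C,G} → {A,C} (+0)
site 2, node TW: T={T} ∪ W={C} → {C,T} (+1)
site 2, node EIJKRTW: EIJKR={A,C} ∩ TW={C,T} → {C} (+0)
site 3, node EI: E={A} ∩ I={A} → {A} (+0)
site 3, node JK: J={G} ∪ K={A} → {A,G} (+1)
site 3, node JKR: JK={A,G} ∩ R={A} → {A} (+0)
site 3, node EIJKR: EI={A} ∩ JKR={A} → {A} (+0)
site 3, node TW: T={C} ∪ W={G} → {C,G} (+1)
site 3, node EIJKRTW: EIJKR={A} ∪ TW={C,G} → {A,C,G} (+1)
site 4, node EI: E={A} ∪ I={T} → {A,T} (+1)
site 4, node JK: J={C} ∩ K={C} → {C} (+0)
site 4, node JKR: JK={C} ∪ R={A} → {A,C} (+1)
site 4, node EIJKR: EI={A,T} ∩ JKR={A,C} → {A} (+0)
site 4, node TW: T={C} ∪ W={T} → {C,T} (+1)
site 4, node EIJKRTW: EIJKR={A} ∪ TW={C,T} → {A,C,T} (+1)
site 5, node EI: E={G} ∪ I={T} → {G,T} (+1)
site 5, node JK: J={A} ∪ K={G} → {A,G} (+1)
site 5, node JKR: JK={A,G} ∪ R={T} → {A,G,T} (+1)
site 5, node EIJKR: EI={G,T} ∩ JKR={A,G,T} → {G,T} (+0)
site 5, node TW: T={T} ∪ W={C} → {C,T} (+1)
site 5, node EIJKRTW: EIJKR={G,T} ∩ TW={C,T} → {T} (+0)
site 6, node EI: E={A} ∪ I={T} → {A,T} (+1)
site 6, node JK: J={T} ∪ K={G} → {G,T} (+1)
site 6, node JKR: JK={G,T} ∩ R={G} → {G} (+0)
site 6, node EIJKR: EI={A,T} ∪ JKR={G} → {A,G,T} (+1)
site 6, node TW: T={C} ∩ W={C} → {C} (+0)
site 6, node EIJKRTW: EIJKR={A,G,T} ∪ TW={C} → {A,C,G,T} (+1)
per-site changes: [3, 4, 4, 3, 4, 4, 4]; total = 26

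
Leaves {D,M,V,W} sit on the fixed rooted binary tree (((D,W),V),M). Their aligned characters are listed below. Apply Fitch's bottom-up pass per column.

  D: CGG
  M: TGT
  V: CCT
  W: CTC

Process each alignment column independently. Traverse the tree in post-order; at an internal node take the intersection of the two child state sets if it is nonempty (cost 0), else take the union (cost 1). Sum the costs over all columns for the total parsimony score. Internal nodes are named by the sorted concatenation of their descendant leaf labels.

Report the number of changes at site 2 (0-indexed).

DW@0: {C} ∩ {C} = {C} (intersection, +0)
DVW@0: {C} ∩ {C} = {C} (intersection, +0)
DMVW@0: {C} ∪ {T} = {C,T} (union, +1)
DW@1: {G} ∪ {T} = {G,T} (union, +1)
DVW@1: {G,T} ∪ {C} = {C,G,T} (union, +1)
DMVW@1: {C,G,T} ∩ {G} = {G} (intersection, +0)
DW@2: {G} ∪ {C} = {C,G} (union, +1)
DVW@2: {C,G} ∪ {T} = {C,G,T} (union, +1)
DMVW@2: {C,G,T} ∩ {T} = {T} (intersection, +0)
per-site changes: [1, 2, 2]; total = 5

2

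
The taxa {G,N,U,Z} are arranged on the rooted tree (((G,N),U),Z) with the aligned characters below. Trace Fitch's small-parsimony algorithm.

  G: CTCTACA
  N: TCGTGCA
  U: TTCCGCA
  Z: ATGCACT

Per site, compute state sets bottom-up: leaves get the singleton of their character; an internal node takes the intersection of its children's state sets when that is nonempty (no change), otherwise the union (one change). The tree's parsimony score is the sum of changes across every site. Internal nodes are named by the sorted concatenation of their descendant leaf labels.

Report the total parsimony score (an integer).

site 0, node GN: G={C} ∪ N={T} → {C,T} (+1)
site 0, node GNU: GN={C,T} ∩ U={T} → {T} (+0)
site 0, node GNUZ: GNU={T} ∪ Z={A} → {A,T} (+1)
site 1, node GN: G={T} ∪ N={C} → {C,T} (+1)
site 1, node GNU: GN={C,T} ∩ U={T} → {T} (+0)
site 1, node GNUZ: GNU={T} ∩ Z={T} → {T} (+0)
site 2, node GN: G={C} ∪ N={G} → {C,G} (+1)
site 2, node GNU: GN={C,G} ∩ U={C} → {C} (+0)
site 2, node GNUZ: GNU={C} ∪ Z={G} → {C,G} (+1)
site 3, node GN: G={T} ∩ N={T} → {T} (+0)
site 3, node GNU: GN={T} ∪ U={C} → {C,T} (+1)
site 3, node GNUZ: GNU={C,T} ∩ Z={C} → {C} (+0)
site 4, node GN: G={A} ∪ N={G} → {A,G} (+1)
site 4, node GNU: GN={A,G} ∩ U={G} → {G} (+0)
site 4, node GNUZ: GNU={G} ∪ Z={A} → {A,G} (+1)
site 5, node GN: G={C} ∩ N={C} → {C} (+0)
site 5, node GNU: GN={C} ∩ U={C} → {C} (+0)
site 5, node GNUZ: GNU={C} ∩ Z={C} → {C} (+0)
site 6, node GN: G={A} ∩ N={A} → {A} (+0)
site 6, node GNU: GN={A} ∩ U={A} → {A} (+0)
site 6, node GNUZ: GNU={A} ∪ Z={T} → {A,T} (+1)
per-site changes: [2, 1, 2, 1, 2, 0, 1]; total = 9

9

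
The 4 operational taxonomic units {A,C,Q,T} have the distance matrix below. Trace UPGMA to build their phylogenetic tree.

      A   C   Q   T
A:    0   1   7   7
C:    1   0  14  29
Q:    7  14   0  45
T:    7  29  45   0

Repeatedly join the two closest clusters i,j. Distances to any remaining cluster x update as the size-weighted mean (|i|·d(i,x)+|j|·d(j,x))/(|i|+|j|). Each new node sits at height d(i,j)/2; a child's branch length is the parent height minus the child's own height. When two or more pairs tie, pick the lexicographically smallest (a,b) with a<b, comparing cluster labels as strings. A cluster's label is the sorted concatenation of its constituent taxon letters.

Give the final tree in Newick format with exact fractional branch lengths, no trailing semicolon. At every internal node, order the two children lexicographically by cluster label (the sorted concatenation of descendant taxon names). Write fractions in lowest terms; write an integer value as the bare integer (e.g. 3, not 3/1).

(((A:1/2,C:1/2):19/4,Q:21/4):33/4,T:27/2)

1. join A+C (d=1) ⇒ AC; edges |A|=1/2, |C|=1/2
  updated: d(AC,Q)=21/2, d(AC,T)=18
2. join AC+Q (d=21/2) ⇒ ACQ; edges |AC|=19/4, |Q|=21/4
  updated: d(ACQ,T)=27
3. join ACQ+T (d=27) ⇒ ACQT; edges |ACQ|=33/4, |T|=27/2
final tree: (((A:1/2,C:1/2):19/4,Q:21/4):33/4,T:27/2)
total length: 131/4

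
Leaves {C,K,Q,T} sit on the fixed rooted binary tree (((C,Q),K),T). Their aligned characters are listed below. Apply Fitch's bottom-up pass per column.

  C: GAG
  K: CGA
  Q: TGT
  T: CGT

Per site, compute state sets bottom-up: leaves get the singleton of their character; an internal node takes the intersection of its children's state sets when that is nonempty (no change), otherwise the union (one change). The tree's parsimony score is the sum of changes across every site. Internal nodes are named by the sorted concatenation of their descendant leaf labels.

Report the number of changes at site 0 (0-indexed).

CQ@0: {G} ∪ {T} = {G,T} (union, +1)
CKQ@0: {G,T} ∪ {C} = {C,G,T} (union, +1)
CKQT@0: {C,G,T} ∩ {C} = {C} (intersection, +0)
CQ@1: {A} ∪ {G} = {A,G} (union, +1)
CKQ@1: {A,G} ∩ {G} = {G} (intersection, +0)
CKQT@1: {G} ∩ {G} = {G} (intersection, +0)
CQ@2: {G} ∪ {T} = {G,T} (union, +1)
CKQ@2: {G,T} ∪ {A} = {A,G,T} (union, +1)
CKQT@2: {A,G,T} ∩ {T} = {T} (intersection, +0)
per-site changes: [2, 1, 2]; total = 5

2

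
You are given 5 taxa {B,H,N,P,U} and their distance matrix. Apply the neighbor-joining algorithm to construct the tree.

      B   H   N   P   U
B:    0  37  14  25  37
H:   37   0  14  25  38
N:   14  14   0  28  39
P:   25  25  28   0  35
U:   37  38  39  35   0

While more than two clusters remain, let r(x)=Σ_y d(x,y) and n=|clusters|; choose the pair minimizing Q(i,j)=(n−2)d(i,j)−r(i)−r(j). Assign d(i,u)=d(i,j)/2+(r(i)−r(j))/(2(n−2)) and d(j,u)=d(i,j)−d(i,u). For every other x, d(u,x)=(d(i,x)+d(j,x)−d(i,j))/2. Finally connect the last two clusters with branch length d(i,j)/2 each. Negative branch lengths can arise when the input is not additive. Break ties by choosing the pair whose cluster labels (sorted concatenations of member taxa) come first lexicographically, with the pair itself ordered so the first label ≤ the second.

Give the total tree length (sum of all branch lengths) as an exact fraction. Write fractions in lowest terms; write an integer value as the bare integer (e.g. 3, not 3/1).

1. join H+N (d=14, Q=-167) ⇒ HN; edges |H|=61/6, |N|=23/6
  updated: d(B,HN)=37/2, d(HN,P)=39/2, d(HN,U)=63/2
2. join B+HN (d=37/2, Q=-113) ⇒ BHN; edges |B|=12, |HN|=13/2
  updated: d(BHN,P)=13, d(BHN,U)=25
3. join BHN+P (d=13, Q=-73) ⇒ BHNP; edges |BHN|=3/2, |P|=23/2
  updated: d(BHNP,U)=47/2
4. join BHNP+U (d=47/2) ⇒ BHNPU; edges |BHNP|=47/4, |U|=47/4
final tree: (((B:12,(H:61/6,N:23/6):13/2):3/2,P:23/2):47/4,U:47/4)
total length: 69

69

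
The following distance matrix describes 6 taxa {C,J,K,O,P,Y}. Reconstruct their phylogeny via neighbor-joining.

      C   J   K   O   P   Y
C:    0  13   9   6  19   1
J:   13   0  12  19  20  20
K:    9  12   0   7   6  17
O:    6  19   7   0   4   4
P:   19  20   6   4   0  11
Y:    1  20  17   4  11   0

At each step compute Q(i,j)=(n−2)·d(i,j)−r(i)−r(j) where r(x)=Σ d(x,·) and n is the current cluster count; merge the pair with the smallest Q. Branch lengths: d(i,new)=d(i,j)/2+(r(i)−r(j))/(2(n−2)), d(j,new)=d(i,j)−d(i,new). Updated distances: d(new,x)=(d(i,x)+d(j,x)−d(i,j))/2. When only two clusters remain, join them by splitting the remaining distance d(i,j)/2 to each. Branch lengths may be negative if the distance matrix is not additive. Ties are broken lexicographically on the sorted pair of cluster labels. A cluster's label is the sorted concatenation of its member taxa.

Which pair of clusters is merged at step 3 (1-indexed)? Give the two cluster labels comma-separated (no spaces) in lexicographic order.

iteration 1: select C,Y (d=1, Q=-97); attach at lengths (-1/8, 9/8); label the merged cluster CY
  updated: d(CY,J)=16, d(CY,K)=25/2, d(CY,O)=9/2, d(CY,P)=29/2
iteration 2: select CY,O (d=9/2, Q=-137/2); attach at lengths (53/12, 1/12); label the merged cluster COY
  updated: d(COY,J)=61/4, d(COY,K)=15/2, d(COY,P)=7
iteration 3: select COY,P (d=7, Q=-195/4); attach at lengths (43/16, 69/16); label the merged cluster COPY
  updated: d(COPY,J)=113/8, d(COPY,K)=13/4
iteration 4: select COPY,J (d=113/8, Q=-235/8); attach at lengths (43/16, 183/16); label the merged cluster CJOPY
  updated: d(CJOPY,K)=9/16
iteration 5: select CJOPY,K (d=9/16); attach at lengths (9/32, 9/32); label the merged cluster CJKOPY
final tree: (((((C:-1/8,Y:9/8):53/12,O:1/12):43/16,P:69/16):43/16,J:183/16):9/32,K:9/32)
total length: 435/16

COY,P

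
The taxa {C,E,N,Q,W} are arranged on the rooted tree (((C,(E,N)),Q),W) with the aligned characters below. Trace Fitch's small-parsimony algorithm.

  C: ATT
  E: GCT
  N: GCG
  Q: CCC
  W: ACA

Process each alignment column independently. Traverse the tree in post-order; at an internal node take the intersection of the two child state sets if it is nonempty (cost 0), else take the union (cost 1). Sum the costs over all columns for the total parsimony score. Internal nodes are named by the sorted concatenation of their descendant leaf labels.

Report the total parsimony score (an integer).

6

EN@0: {G} ∩ {G} = {G} (intersection, +0)
CEN@0: {A} ∪ {G} = {A,G} (union, +1)
CENQ@0: {A,G} ∪ {C} = {A,C,G} (union, +1)
CENQW@0: {A,C,G} ∩ {A} = {A} (intersection, +0)
EN@1: {C} ∩ {C} = {C} (intersection, +0)
CEN@1: {T} ∪ {C} = {C,T} (union, +1)
CENQ@1: {C,T} ∩ {C} = {C} (intersection, +0)
CENQW@1: {C} ∩ {C} = {C} (intersection, +0)
EN@2: {T} ∪ {G} = {G,T} (union, +1)
CEN@2: {T} ∩ {G,T} = {T} (intersection, +0)
CENQ@2: {T} ∪ {C} = {C,T} (union, +1)
CENQW@2: {C,T} ∪ {A} = {A,C,T} (union, +1)
per-site changes: [2, 1, 3]; total = 6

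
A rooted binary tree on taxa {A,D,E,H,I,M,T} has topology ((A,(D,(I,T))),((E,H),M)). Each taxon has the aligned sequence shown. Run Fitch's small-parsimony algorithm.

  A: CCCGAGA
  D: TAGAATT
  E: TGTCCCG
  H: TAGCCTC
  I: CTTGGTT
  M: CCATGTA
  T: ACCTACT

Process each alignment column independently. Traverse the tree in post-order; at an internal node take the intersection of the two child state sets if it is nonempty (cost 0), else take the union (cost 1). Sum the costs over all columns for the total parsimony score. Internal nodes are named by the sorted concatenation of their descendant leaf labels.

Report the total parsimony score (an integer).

[col 0] IT: children I:{C}, T:{A} ∪→ {A,C}; cost 1
[col 0] DIT: children D:{T}, IT:{A,C} ∪→ {A,C,T}; cost 1
[col 0] ADIT: children A:{C}, DIT:{A,C,T} ∩→ {C}; cost 0
[col 0] EH: children E:{T}, H:{T} ∩→ {T}; cost 0
[col 0] EHM: children EH:{T}, M:{C} ∪→ {C,T}; cost 1
[col 0] ADEHIMT: children ADIT:{C}, EHM:{C,T} ∩→ {C}; cost 0
[col 1] IT: children I:{T}, T:{C} ∪→ {C,T}; cost 1
[col 1] DIT: children D:{A}, IT:{C,T} ∪→ {A,C,T}; cost 1
[col 1] ADIT: children A:{C}, DIT:{A,C,T} ∩→ {C}; cost 0
[col 1] EH: children E:{G}, H:{A} ∪→ {A,G}; cost 1
[col 1] EHM: children EH:{A,G}, M:{C} ∪→ {A,C,G}; cost 1
[col 1] ADEHIMT: children ADIT:{C}, EHM:{A,C,G} ∩→ {C}; cost 0
[col 2] IT: children I:{T}, T:{C} ∪→ {C,T}; cost 1
[col 2] DIT: children D:{G}, IT:{C,T} ∪→ {C,G,T}; cost 1
[col 2] ADIT: children A:{C}, DIT:{C,G,T} ∩→ {C}; cost 0
[col 2] EH: children E:{T}, H:{G} ∪→ {G,T}; cost 1
[col 2] EHM: children EH:{G,T}, M:{A} ∪→ {A,G,T}; cost 1
[col 2] ADEHIMT: children ADIT:{C}, EHM:{A,G,T} ∪→ {A,C,G,T}; cost 1
[col 3] IT: children I:{G}, T:{T} ∪→ {G,T}; cost 1
[col 3] DIT: children D:{A}, IT:{G,T} ∪→ {A,G,T}; cost 1
[col 3] ADIT: children A:{G}, DIT:{A,G,T} ∩→ {G}; cost 0
[col 3] EH: children E:{C}, H:{C} ∩→ {C}; cost 0
[col 3] EHM: children EH:{C}, M:{T} ∪→ {C,T}; cost 1
[col 3] ADEHIMT: children ADIT:{G}, EHM:{C,T} ∪→ {C,G,T}; cost 1
[col 4] IT: children I:{G}, T:{A} ∪→ {A,G}; cost 1
[col 4] DIT: children D:{A}, IT:{A,G} ∩→ {A}; cost 0
[col 4] ADIT: children A:{A}, DIT:{A} ∩→ {A}; cost 0
[col 4] EH: children E:{C}, H:{C} ∩→ {C}; cost 0
[col 4] EHM: children EH:{C}, M:{G} ∪→ {C,G}; cost 1
[col 4] ADEHIMT: children ADIT:{A}, EHM:{C,G} ∪→ {A,C,G}; cost 1
[col 5] IT: children I:{T}, T:{C} ∪→ {C,T}; cost 1
[col 5] DIT: children D:{T}, IT:{C,T} ∩→ {T}; cost 0
[col 5] ADIT: children A:{G}, DIT:{T} ∪→ {G,T}; cost 1
[col 5] EH: children E:{C}, H:{T} ∪→ {C,T}; cost 1
[col 5] EHM: children EH:{C,T}, M:{T} ∩→ {T}; cost 0
[col 5] ADEHIMT: children ADIT:{G,T}, EHM:{T} ∩→ {T}; cost 0
[col 6] IT: children I:{T}, T:{T} ∩→ {T}; cost 0
[col 6] DIT: children D:{T}, IT:{T} ∩→ {T}; cost 0
[col 6] ADIT: children A:{A}, DIT:{T} ∪→ {A,T}; cost 1
[col 6] EH: children E:{G}, H:{C} ∪→ {C,G}; cost 1
[col 6] EHM: children EH:{C,G}, M:{A} ∪→ {A,C,G}; cost 1
[col 6] ADEHIMT: children ADIT:{A,T}, EHM:{A,C,G} ∩→ {A}; cost 0
per-site changes: [3, 4, 5, 4, 3, 3, 3]; total = 25

25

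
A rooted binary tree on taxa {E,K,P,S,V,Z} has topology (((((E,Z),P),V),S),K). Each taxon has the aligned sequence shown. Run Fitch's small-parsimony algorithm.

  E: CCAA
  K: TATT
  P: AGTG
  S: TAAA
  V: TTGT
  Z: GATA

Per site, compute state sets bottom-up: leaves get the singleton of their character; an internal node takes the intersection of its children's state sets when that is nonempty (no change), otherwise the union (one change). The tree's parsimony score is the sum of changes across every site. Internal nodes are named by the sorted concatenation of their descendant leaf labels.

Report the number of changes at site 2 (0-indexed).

[col 0] EZ: children E:{C}, Z:{G} ∪→ {C,G}; cost 1
[col 0] EPZ: children EZ:{C,G}, P:{A} ∪→ {A,C,G}; cost 1
[col 0] EPVZ: children EPZ:{A,C,G}, V:{T} ∪→ {A,C,G,T}; cost 1
[col 0] EPSVZ: children EPVZ:{A,C,G,T}, S:{T} ∩→ {T}; cost 0
[col 0] EKPSVZ: children EPSVZ:{T}, K:{T} ∩→ {T}; cost 0
[col 1] EZ: children E:{C}, Z:{A} ∪→ {A,C}; cost 1
[col 1] EPZ: children EZ:{A,C}, P:{G} ∪→ {A,C,G}; cost 1
[col 1] EPVZ: children EPZ:{A,C,G}, V:{T} ∪→ {A,C,G,T}; cost 1
[col 1] EPSVZ: children EPVZ:{A,C,G,T}, S:{A} ∩→ {A}; cost 0
[col 1] EKPSVZ: children EPSVZ:{A}, K:{A} ∩→ {A}; cost 0
[col 2] EZ: children E:{A}, Z:{T} ∪→ {A,T}; cost 1
[col 2] EPZ: children EZ:{A,T}, P:{T} ∩→ {T}; cost 0
[col 2] EPVZ: children EPZ:{T}, V:{G} ∪→ {G,T}; cost 1
[col 2] EPSVZ: children EPVZ:{G,T}, S:{A} ∪→ {A,G,T}; cost 1
[col 2] EKPSVZ: children EPSVZ:{A,G,T}, K:{T} ∩→ {T}; cost 0
[col 3] EZ: children E:{A}, Z:{A} ∩→ {A}; cost 0
[col 3] EPZ: children EZ:{A}, P:{G} ∪→ {A,G}; cost 1
[col 3] EPVZ: children EPZ:{A,G}, V:{T} ∪→ {A,G,T}; cost 1
[col 3] EPSVZ: children EPVZ:{A,G,T}, S:{A} ∩→ {A}; cost 0
[col 3] EKPSVZ: children EPSVZ:{A}, K:{T} ∪→ {A,T}; cost 1
per-site changes: [3, 3, 3, 3]; total = 12

3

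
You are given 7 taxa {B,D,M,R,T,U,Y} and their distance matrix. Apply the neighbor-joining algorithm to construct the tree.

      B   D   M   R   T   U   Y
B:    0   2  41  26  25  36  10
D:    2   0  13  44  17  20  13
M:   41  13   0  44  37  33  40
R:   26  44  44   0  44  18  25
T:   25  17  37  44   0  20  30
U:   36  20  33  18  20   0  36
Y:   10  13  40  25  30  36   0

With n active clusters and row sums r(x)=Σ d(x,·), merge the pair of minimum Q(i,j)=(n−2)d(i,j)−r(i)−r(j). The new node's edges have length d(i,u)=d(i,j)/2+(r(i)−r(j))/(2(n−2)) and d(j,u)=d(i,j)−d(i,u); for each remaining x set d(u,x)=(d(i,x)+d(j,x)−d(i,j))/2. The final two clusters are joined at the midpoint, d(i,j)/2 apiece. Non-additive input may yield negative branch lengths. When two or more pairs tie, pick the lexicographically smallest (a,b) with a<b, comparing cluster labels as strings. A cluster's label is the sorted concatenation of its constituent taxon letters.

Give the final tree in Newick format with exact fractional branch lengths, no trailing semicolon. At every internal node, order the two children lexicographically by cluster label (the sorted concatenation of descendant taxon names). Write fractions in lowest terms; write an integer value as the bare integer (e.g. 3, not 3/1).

1. join R+U (d=18, Q=-274) ⇒ RU; edges |R|=64/5, |U|=26/5
  updated: d(B,RU)=22, d(D,RU)=23, d(M,RU)=59/2, d(RU,T)=23, d(RU,Y)=43/2
2. join D+M (d=13, Q=-353/2) ⇒ DM; edges |D|=-81/16, |M|=289/16
  updated: d(B,DM)=15, d(DM,RU)=79/4, d(DM,T)=41/2, d(DM,Y)=20
3. join B+Y (d=10, Q=-247/2) ⇒ BY; edges |B|=41/12, |Y|=79/12
  updated: d(BY,DM)=25/2, d(BY,RU)=67/4, d(BY,T)=45/2
4. join BY+DM (d=25/2, Q=-159/2) ⇒ BDMY; edges |BY|=6, |DM|=13/2
  updated: d(BDMY,RU)=12, d(BDMY,T)=61/4
5. join BDMY+RU (d=12, Q=-201/4) ⇒ BDMRUY; edges |BDMY|=17/8, |RU|=79/8
  updated: d(BDMRUY,T)=105/8
6. join BDMRUY+T (d=105/8) ⇒ BDMRTUY; edges |BDMRUY|=105/16, |T|=105/16
final tree: ((((B:41/12,Y:79/12):6,(D:-81/16,M:289/16):13/2):17/8,(R:64/5,U:26/5):79/8):105/16,T:105/16)
total length: 629/8

((((B:41/12,Y:79/12):6,(D:-81/16,M:289/16):13/2):17/8,(R:64/5,U:26/5):79/8):105/16,T:105/16)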